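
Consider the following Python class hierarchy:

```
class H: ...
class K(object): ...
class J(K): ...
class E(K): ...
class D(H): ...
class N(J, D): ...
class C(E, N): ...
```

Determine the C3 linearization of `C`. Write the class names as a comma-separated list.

C, E, N, J, K, D, H, object

L[C] = C + merge(L[E], L[N], [E N])
  take E:  [E K object] + [N J K D H object] + [E N]
  take N:  [K object] + [N J K D H object] + [N]
  take J:  [K object] + [J K D H object]
  take K:  [K object] + [K D H object]
  take D:  [object] + [D H object]
  take H:  [object] + [H object]
  take object:  [object] + [object]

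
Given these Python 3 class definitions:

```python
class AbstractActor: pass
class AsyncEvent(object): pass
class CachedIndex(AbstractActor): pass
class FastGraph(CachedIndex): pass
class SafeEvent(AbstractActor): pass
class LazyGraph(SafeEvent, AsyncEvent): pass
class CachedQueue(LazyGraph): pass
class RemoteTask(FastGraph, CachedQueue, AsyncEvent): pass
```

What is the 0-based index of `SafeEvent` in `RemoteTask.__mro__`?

5

L[RemoteTask] = RemoteTask + merge(L[FastGraph], L[CachedQueue], L[AsyncEvent], [FastGraph CachedQueue AsyncEvent])
  take FastGraph:  [FastGraph CachedIndex AbstractActor object] + [CachedQueue LazyGraph SafeEvent AbstractActor AsyncEvent object] + [AsyncEvent object] + [FastGraph CachedQueue AsyncEvent]
  take CachedIndex:  [CachedIndex AbstractActor object] + [CachedQueue LazyGraph SafeEvent AbstractActor AsyncEvent object] + [AsyncEvent object] + [CachedQueue AsyncEvent]
  take CachedQueue:  [AbstractActor object] + [CachedQueue LazyGraph SafeEvent AbstractActor AsyncEvent object] + [AsyncEvent object] + [CachedQueue AsyncEvent]
  take LazyGraph:  [AbstractActor object] + [LazyGraph SafeEvent AbstractActor AsyncEvent object] + [AsyncEvent object] + [AsyncEvent]
  take SafeEvent:  [AbstractActor object] + [SafeEvent AbstractActor AsyncEvent object] + [AsyncEvent object] + [AsyncEvent]
  take AbstractActor:  [AbstractActor object] + [AbstractActor AsyncEvent object] + [AsyncEvent object] + [AsyncEvent]
  take AsyncEvent:  [object] + [AsyncEvent object] + [AsyncEvent object] + [AsyncEvent]
  take object:  [object] + [object] + [object]
MRO: RemoteTask FastGraph CachedIndex CachedQueue LazyGraph SafeEvent AbstractActor AsyncEvent object
SafeEvent sits at index 5.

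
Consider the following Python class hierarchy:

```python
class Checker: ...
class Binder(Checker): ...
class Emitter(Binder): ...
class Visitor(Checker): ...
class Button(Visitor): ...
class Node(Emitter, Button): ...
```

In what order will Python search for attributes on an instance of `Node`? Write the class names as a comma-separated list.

L[Node] = Node + merge(L[Emitter], L[Button], [Emitter Button])
  take Emitter:  [Emitter Binder Checker object] + [Button Visitor Checker object] + [Emitter Button]
  take Binder:  [Binder Checker object] + [Button Visitor Checker object] + [Button]
  take Button:  [Checker object] + [Button Visitor Checker object] + [Button]
  take Visitor:  [Checker object] + [Visitor Checker object]
  take Checker:  [Checker object] + [Checker object]
  take object:  [object] + [object]

Node, Emitter, Binder, Button, Visitor, Checker, object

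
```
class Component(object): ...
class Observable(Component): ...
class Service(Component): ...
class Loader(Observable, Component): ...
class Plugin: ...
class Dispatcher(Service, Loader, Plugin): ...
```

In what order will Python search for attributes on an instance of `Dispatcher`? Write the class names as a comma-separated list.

Dispatcher, Service, Loader, Observable, Component, Plugin, object

L[Dispatcher] = Dispatcher + merge(L[Service], L[Loader], L[Plugin], [Service Loader Plugin])
  take Service:  [Service Component object] + [Loader Observable Component object] + [Plugin object] + [Service Loader Plugin]
  take Loader:  [Component object] + [Loader Observable Component object] + [Plugin object] + [Loader Plugin]
  take Observable:  [Component object] + [Observable Component object] + [Plugin object] + [Plugin]
  take Component:  [Component object] + [Component object] + [Plugin object] + [Plugin]
  take Plugin:  [object] + [object] + [Plugin object] + [Plugin]
  take object:  [object] + [object] + [object]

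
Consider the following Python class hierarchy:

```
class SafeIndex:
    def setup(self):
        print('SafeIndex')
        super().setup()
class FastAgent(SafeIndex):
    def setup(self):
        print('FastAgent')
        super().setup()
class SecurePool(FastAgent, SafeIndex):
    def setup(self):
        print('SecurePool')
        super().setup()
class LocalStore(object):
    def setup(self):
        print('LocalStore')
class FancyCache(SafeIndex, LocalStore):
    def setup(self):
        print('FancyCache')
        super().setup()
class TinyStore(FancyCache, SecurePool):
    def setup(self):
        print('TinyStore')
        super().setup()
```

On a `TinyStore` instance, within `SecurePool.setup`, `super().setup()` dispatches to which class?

FastAgent

L[TinyStore] = TinyStore + merge(L[FancyCache], L[SecurePool], [FancyCache SecurePool])
  take FancyCache:  [FancyCache SafeIndex LocalStore object] + [SecurePool FastAgent SafeIndex object] + [FancyCache SecurePool]
  take SecurePool:  [SafeIndex LocalStore object] + [SecurePool FastAgent SafeIndex object] + [SecurePool]
  take FastAgent:  [SafeIndex LocalStore object] + [FastAgent SafeIndex object]
  take SafeIndex:  [SafeIndex LocalStore object] + [SafeIndex object]
  take LocalStore:  [LocalStore object] + [object]
  take object:  [object] + [object]
MRO: TinyStore FancyCache SecurePool FastAgent SafeIndex LocalStore object
super() in SecurePool.setup on a TinyStore instance goes to the class after SecurePool in TinyStore's MRO: FastAgent.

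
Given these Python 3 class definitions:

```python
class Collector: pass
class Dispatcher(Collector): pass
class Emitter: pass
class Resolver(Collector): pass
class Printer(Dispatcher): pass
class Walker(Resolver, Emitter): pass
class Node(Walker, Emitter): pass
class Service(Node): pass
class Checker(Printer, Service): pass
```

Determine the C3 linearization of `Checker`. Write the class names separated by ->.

Checker -> Printer -> Dispatcher -> Service -> Node -> Walker -> Resolver -> Collector -> Emitter -> object

L[Checker] = Checker + merge(L[Printer], L[Service], [Printer Service])
  take Printer:  [Printer Dispatcher Collector object] + [Service Node Walker Resolver Collector Emitter object] + [Printer Service]
  take Dispatcher:  [Dispatcher Collector object] + [Service Node Walker Resolver Collector Emitter object] + [Service]
  take Service:  [Collector object] + [Service Node Walker Resolver Collector Emitter object] + [Service]
  take Node:  [Collector object] + [Node Walker Resolver Collector Emitter object]
  take Walker:  [Collector object] + [Walker Resolver Collector Emitter object]
  take Resolver:  [Collector object] + [Resolver Collector Emitter object]
  take Collector:  [Collector object] + [Collector Emitter object]
  take Emitter:  [object] + [Emitter object]
  take object:  [object] + [object]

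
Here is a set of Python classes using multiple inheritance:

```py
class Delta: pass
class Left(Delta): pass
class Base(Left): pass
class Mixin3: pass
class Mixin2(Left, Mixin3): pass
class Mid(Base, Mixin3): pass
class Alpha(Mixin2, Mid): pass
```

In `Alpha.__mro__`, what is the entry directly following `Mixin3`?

L[Alpha] = Alpha + merge(L[Mixin2], L[Mid], [Mixin2 Mid])
  take Mixin2:  [Mixin2 Left Delta Mixin3 object] + [Mid Base Left Delta Mixin3 object] + [Mixin2 Mid]
  take Mid:  [Left Delta Mixin3 object] + [Mid Base Left Delta Mixin3 object] + [Mid]
  take Base:  [Left Delta Mixin3 object] + [Base Left Delta Mixin3 object]
  take Left:  [Left Delta Mixin3 object] + [Left Delta Mixin3 object]
  take Delta:  [Delta Mixin3 object] + [Delta Mixin3 object]
  take Mixin3:  [Mixin3 object] + [Mixin3 object]
  take object:  [object] + [object]
MRO: Alpha Mixin2 Mid Base Left Delta Mixin3 object
Mixin3 is at position 6; next is object.

object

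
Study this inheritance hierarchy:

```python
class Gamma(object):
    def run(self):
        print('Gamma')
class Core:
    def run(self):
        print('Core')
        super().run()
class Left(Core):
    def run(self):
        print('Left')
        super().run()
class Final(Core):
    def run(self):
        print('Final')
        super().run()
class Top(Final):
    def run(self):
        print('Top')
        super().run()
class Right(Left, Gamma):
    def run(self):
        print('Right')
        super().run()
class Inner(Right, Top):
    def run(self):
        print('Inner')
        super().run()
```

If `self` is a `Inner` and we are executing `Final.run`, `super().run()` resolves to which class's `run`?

Core

L[Inner] = Inner + merge(L[Right], L[Top], [Right Top])
  take Right:  [Right Left Core Gamma object] + [Top Final Core object] + [Right Top]
  take Left:  [Left Core Gamma object] + [Top Final Core object] + [Top]
  take Top:  [Core Gamma object] + [Top Final Core object] + [Top]
  take Final:  [Core Gamma object] + [Final Core object]
  take Core:  [Core Gamma object] + [Core object]
  take Gamma:  [Gamma object] + [object]
  take object:  [object] + [object]
MRO: Inner Right Left Top Final Core Gamma object
super() in Final.run on a Inner instance goes to the class after Final in Inner's MRO: Core.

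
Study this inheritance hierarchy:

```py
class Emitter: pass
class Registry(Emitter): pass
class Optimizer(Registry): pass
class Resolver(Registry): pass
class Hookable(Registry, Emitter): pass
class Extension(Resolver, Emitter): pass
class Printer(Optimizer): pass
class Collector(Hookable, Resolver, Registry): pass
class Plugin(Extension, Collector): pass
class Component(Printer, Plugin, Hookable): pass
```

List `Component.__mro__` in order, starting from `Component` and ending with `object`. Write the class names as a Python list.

L[Component] = Component + merge(L[Printer], L[Plugin], L[Hookable], [Printer Plugin Hookable])
  take Printer:  [Printer Optimizer Registry Emitter object] + [Plugin Extension Collector Hookable Resolver Registry Emitter object] + [Hookable Registry Emitter object] + [Printer Plugin Hookable]
  take Optimizer:  [Optimizer Registry Emitter object] + [Plugin Extension Collector Hookable Resolver Registry Emitter object] + [Hookable Registry Emitter object] + [Plugin Hookable]
  take Plugin:  [Registry Emitter object] + [Plugin Extension Collector Hookable Resolver Registry Emitter object] + [Hookable Registry Emitter object] + [Plugin Hookable]
  take Extension:  [Registry Emitter object] + [Extension Collector Hookable Resolver Registry Emitter object] + [Hookable Registry Emitter object] + [Hookable]
  take Collector:  [Registry Emitter object] + [Collector Hookable Resolver Registry Emitter object] + [Hookable Registry Emitter object] + [Hookable]
  take Hookable:  [Registry Emitter object] + [Hookable Resolver Registry Emitter object] + [Hookable Registry Emitter object] + [Hookable]
  take Resolver:  [Registry Emitter object] + [Resolver Registry Emitter object] + [Registry Emitter object]
  take Registry:  [Registry Emitter object] + [Registry Emitter object] + [Registry Emitter object]
  take Emitter:  [Emitter object] + [Emitter object] + [Emitter object]
  take object:  [object] + [object] + [object]

[Component, Printer, Optimizer, Plugin, Extension, Collector, Hookable, Resolver, Registry, Emitter, object]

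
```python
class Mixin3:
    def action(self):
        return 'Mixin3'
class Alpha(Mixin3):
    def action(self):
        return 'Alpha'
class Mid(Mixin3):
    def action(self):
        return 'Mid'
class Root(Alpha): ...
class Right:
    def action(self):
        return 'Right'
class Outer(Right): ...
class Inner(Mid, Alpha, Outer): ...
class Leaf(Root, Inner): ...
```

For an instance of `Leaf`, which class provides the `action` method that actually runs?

L[Leaf] = Leaf + merge(L[Root], L[Inner], [Root Inner])
  take Root:  [Root Alpha Mixin3 object] + [Inner Mid Alpha Mixin3 Outer Right object] + [Root Inner]
  take Inner:  [Alpha Mixin3 object] + [Inner Mid Alpha Mixin3 Outer Right object] + [Inner]
  take Mid:  [Alpha Mixin3 object] + [Mid Alpha Mixin3 Outer Right object]
  take Alpha:  [Alpha Mixin3 object] + [Alpha Mixin3 Outer Right object]
  take Mixin3:  [Mixin3 object] + [Mixin3 Outer Right object]
  take Outer:  [object] + [Outer Right object]
  take Right:  [object] + [Right object]
  take object:  [object] + [object]
MRO: Leaf Root Inner Mid Alpha Mixin3 Outer Right object
action is defined in: Alpha, Mid, Mixin3, Right. First along the MRO is Mid.

Mid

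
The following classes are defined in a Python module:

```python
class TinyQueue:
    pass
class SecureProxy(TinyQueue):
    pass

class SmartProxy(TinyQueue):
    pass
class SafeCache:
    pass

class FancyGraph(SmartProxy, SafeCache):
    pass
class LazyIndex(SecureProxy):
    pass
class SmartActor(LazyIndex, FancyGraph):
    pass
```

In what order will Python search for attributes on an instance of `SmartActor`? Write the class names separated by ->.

L[SmartActor] = SmartActor + merge(L[LazyIndex], L[FancyGraph], [LazyIndex FancyGraph])
  take LazyIndex:  [LazyIndex SecureProxy TinyQueue object] + [FancyGraph SmartProxy TinyQueue SafeCache object] + [LazyIndex FancyGraph]
  take SecureProxy:  [SecureProxy TinyQueue object] + [FancyGraph SmartProxy TinyQueue SafeCache object] + [FancyGraph]
  take FancyGraph:  [TinyQueue object] + [FancyGraph SmartProxy TinyQueue SafeCache object] + [FancyGraph]
  take SmartProxy:  [TinyQueue object] + [SmartProxy TinyQueue SafeCache object]
  take TinyQueue:  [TinyQueue object] + [TinyQueue SafeCache object]
  take SafeCache:  [object] + [SafeCache object]
  take object:  [object] + [object]

SmartActor -> LazyIndex -> SecureProxy -> FancyGraph -> SmartProxy -> TinyQueue -> SafeCache -> object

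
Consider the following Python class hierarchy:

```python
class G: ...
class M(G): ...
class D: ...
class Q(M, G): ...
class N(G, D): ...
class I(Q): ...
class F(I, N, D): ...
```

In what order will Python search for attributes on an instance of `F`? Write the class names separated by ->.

L[F] = F + merge(L[I], L[N], L[D], [I N D])
  take I:  [I Q M G object] + [N G D object] + [D object] + [I N D]
  take Q:  [Q M G object] + [N G D object] + [D object] + [N D]
  take M:  [M G object] + [N G D object] + [D object] + [N D]
  take N:  [G object] + [N G D object] + [D object] + [N D]
  take G:  [G object] + [G D object] + [D object] + [D]
  take D:  [object] + [D object] + [D object] + [D]
  take object:  [object] + [object] + [object]

F -> I -> Q -> M -> N -> G -> D -> object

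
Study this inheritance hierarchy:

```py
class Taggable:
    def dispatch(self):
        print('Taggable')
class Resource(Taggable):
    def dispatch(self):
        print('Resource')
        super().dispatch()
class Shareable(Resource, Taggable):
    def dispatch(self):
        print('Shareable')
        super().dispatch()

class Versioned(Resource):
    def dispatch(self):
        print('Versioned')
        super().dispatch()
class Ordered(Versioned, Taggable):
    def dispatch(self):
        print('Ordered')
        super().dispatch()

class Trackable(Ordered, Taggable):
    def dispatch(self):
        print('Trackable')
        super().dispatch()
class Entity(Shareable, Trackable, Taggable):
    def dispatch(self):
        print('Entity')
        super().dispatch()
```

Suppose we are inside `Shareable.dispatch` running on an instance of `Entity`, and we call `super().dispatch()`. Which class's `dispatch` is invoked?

L[Entity] = Entity + merge(L[Shareable], L[Trackable], L[Taggable], [Shareable Trackable Taggable])
  take Shareable:  [Shareable Resource Taggable object] + [Trackable Ordered Versioned Resource Taggable object] + [Taggable object] + [Shareable Trackable Taggable]
  take Trackable:  [Resource Taggable object] + [Trackable Ordered Versioned Resource Taggable object] + [Taggable object] + [Trackable Taggable]
  take Ordered:  [Resource Taggable object] + [Ordered Versioned Resource Taggable object] + [Taggable object] + [Taggable]
  take Versioned:  [Resource Taggable object] + [Versioned Resource Taggable object] + [Taggable object] + [Taggable]
  take Resource:  [Resource Taggable object] + [Resource Taggable object] + [Taggable object] + [Taggable]
  take Taggable:  [Taggable object] + [Taggable object] + [Taggable object] + [Taggable]
  take object:  [object] + [object] + [object]
MRO: Entity Shareable Trackable Ordered Versioned Resource Taggable object
super() in Shareable.dispatch on a Entity instance goes to the class after Shareable in Entity's MRO: Trackable.

Trackable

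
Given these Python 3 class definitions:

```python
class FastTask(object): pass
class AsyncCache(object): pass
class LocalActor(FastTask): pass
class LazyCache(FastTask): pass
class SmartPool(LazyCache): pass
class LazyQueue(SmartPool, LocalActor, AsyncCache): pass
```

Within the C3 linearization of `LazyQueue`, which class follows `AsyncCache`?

L[LazyQueue] = LazyQueue + merge(L[SmartPool], L[LocalActor], L[AsyncCache], [SmartPool LocalActor AsyncCache])
  take SmartPool:  [SmartPool LazyCache FastTask object] + [LocalActor FastTask object] + [AsyncCache object] + [SmartPool LocalActor AsyncCache]
  take LazyCache:  [LazyCache FastTask object] + [LocalActor FastTask object] + [AsyncCache object] + [LocalActor AsyncCache]
  take LocalActor:  [FastTask object] + [LocalActor FastTask object] + [AsyncCache object] + [LocalActor AsyncCache]
  take FastTask:  [FastTask object] + [FastTask object] + [AsyncCache object] + [AsyncCache]
  take AsyncCache:  [object] + [object] + [AsyncCache object] + [AsyncCache]
  take object:  [object] + [object] + [object]
MRO: LazyQueue SmartPool LazyCache LocalActor FastTask AsyncCache object
AsyncCache is at position 5; next is object.

object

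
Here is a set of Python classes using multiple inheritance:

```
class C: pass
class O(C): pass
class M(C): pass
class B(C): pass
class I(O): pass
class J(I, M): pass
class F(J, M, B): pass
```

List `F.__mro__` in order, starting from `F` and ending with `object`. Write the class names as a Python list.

L[F] = F + merge(L[J], L[M], L[B], [J M B])
  take J:  [J I O M C object] + [M C object] + [B C object] + [J M B]
  take I:  [I O M C object] + [M C object] + [B C object] + [M B]
  take O:  [O M C object] + [M C object] + [B C object] + [M B]
  take M:  [M C object] + [M C object] + [B C object] + [M B]
  take B:  [C object] + [C object] + [B C object] + [B]
  take C:  [C object] + [C object] + [C object]
  take object:  [object] + [object] + [object]

[F, J, I, O, M, B, C, object]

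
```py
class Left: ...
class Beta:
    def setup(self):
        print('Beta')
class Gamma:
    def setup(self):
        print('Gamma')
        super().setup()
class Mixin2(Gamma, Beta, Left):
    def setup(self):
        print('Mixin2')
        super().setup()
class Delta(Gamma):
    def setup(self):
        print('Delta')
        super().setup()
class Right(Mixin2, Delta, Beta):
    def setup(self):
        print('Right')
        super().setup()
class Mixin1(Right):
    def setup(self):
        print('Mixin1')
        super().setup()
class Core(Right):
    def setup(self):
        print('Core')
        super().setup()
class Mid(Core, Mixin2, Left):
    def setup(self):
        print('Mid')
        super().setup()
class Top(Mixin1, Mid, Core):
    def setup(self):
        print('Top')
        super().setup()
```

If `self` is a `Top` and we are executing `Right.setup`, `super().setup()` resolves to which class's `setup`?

Mixin2

L[Top] = Top + merge(L[Mixin1], L[Mid], L[Core], [Mixin1 Mid Core])
  take Mixin1:  [Mixin1 Right Mixin2 Delta Gamma Beta Left object] + [Mid Core Right Mixin2 Delta Gamma Beta Left object] + [Core Right Mixin2 Delta Gamma Beta Left object] + [Mixin1 Mid Core]
  take Mid:  [Right Mixin2 Delta Gamma Beta Left object] + [Mid Core Right Mixin2 Delta Gamma Beta Left object] + [Core Right Mixin2 Delta Gamma Beta Left object] + [Mid Core]
  take Core:  [Right Mixin2 Delta Gamma Beta Left object] + [Core Right Mixin2 Delta Gamma Beta Left object] + [Core Right Mixin2 Delta Gamma Beta Left object] + [Core]
  take Right:  [Right Mixin2 Delta Gamma Beta Left object] + [Right Mixin2 Delta Gamma Beta Left object] + [Right Mixin2 Delta Gamma Beta Left object]
  take Mixin2:  [Mixin2 Delta Gamma Beta Left object] + [Mixin2 Delta Gamma Beta Left object] + [Mixin2 Delta Gamma Beta Left object]
  take Delta:  [Delta Gamma Beta Left object] + [Delta Gamma Beta Left object] + [Delta Gamma Beta Left object]
  take Gamma:  [Gamma Beta Left object] + [Gamma Beta Left object] + [Gamma Beta Left object]
  take Beta:  [Beta Left object] + [Beta Left object] + [Beta Left object]
  take Left:  [Left object] + [Left object] + [Left object]
  take object:  [object] + [object] + [object]
MRO: Top Mixin1 Mid Core Right Mixin2 Delta Gamma Beta Left object
super() in Right.setup on a Top instance goes to the class after Right in Top's MRO: Mixin2.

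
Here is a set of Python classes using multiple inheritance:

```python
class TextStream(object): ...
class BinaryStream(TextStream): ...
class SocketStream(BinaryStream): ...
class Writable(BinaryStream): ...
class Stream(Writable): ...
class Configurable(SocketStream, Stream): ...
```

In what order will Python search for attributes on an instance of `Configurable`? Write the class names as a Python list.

[Configurable, SocketStream, Stream, Writable, BinaryStream, TextStream, object]

L[Configurable] = Configurable + merge(L[SocketStream], L[Stream], [SocketStream Stream])
  take SocketStream:  [SocketStream BinaryStream TextStream object] + [Stream Writable BinaryStream TextStream object] + [SocketStream Stream]
  take Stream:  [BinaryStream TextStream object] + [Stream Writable BinaryStream TextStream object] + [Stream]
  take Writable:  [BinaryStream TextStream object] + [Writable BinaryStream TextStream object]
  take BinaryStream:  [BinaryStream TextStream object] + [BinaryStream TextStream object]
  take TextStream:  [TextStream object] + [TextStream object]
  take object:  [object] + [object]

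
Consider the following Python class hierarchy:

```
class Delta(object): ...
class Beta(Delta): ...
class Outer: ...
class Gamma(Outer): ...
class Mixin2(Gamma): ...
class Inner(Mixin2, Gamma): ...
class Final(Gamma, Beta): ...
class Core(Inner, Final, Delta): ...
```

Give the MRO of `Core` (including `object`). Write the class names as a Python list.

[Core, Inner, Mixin2, Final, Gamma, Outer, Beta, Delta, object]

L[Core] = Core + merge(L[Inner], L[Final], L[Delta], [Inner Final Delta])
  take Inner:  [Inner Mixin2 Gamma Outer object] + [Final Gamma Outer Beta Delta object] + [Delta object] + [Inner Final Delta]
  take Mixin2:  [Mixin2 Gamma Outer object] + [Final Gamma Outer Beta Delta object] + [Delta object] + [Final Delta]
  take Final:  [Gamma Outer object] + [Final Gamma Outer Beta Delta object] + [Delta object] + [Final Delta]
  take Gamma:  [Gamma Outer object] + [Gamma Outer Beta Delta object] + [Delta object] + [Delta]
  take Outer:  [Outer object] + [Outer Beta Delta object] + [Delta object] + [Delta]
  take Beta:  [object] + [Beta Delta object] + [Delta object] + [Delta]
  take Delta:  [object] + [Delta object] + [Delta object] + [Delta]
  take object:  [object] + [object] + [object]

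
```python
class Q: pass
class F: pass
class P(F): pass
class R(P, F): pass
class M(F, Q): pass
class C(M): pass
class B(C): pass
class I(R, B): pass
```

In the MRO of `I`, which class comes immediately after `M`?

F

L[I] = I + merge(L[R], L[B], [R B])
  take R:  [R P F object] + [B C M F Q object] + [R B]
  take P:  [P F object] + [B C M F Q object] + [B]
  take B:  [F object] + [B C M F Q object] + [B]
  take C:  [F object] + [C M F Q object]
  take M:  [F object] + [M F Q object]
  take F:  [F object] + [F Q object]
  take Q:  [object] + [Q object]
  take object:  [object] + [object]
MRO: I R P B C M F Q object
M is at position 5; next is F.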